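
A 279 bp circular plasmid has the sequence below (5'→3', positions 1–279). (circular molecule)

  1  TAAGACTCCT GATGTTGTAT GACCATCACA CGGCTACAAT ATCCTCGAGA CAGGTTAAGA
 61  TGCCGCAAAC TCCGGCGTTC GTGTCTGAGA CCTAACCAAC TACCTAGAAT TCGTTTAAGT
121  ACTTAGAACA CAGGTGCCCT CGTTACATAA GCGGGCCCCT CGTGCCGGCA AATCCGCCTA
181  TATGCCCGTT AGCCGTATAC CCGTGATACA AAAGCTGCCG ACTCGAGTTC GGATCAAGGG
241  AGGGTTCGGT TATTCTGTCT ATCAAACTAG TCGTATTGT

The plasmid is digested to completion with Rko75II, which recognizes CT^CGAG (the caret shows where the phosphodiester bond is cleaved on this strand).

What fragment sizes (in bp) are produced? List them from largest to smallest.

178, 101 bp

Rko75II sites (CTCGAG) start at positions 44, 222.
Rko75II cuts after base 2 of each site, so after positions 45, 223.
Circular molecule, 2 cuts → 2 fragments:
  46–223 → 178 bp
  224–279 then 1–45 → 56 + 45 = 101 bp
Sorted largest to smallest: 178, 101 bp.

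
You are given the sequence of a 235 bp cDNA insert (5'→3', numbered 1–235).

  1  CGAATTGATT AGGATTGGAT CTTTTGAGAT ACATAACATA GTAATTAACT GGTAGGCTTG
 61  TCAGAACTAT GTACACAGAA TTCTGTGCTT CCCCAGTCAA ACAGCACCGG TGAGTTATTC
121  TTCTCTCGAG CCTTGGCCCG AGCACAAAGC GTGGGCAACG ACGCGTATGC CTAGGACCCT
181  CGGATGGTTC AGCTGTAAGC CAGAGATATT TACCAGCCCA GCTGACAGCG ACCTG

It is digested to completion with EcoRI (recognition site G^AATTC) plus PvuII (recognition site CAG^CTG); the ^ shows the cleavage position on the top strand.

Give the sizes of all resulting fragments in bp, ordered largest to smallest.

114, 78, 29, 14 bp

The EcoRI site (GAATTC) starts at position 78.
EcoRI cuts after the first base of each site, so after position 78.
PvuII sites (CAGCTG) start at positions 190, 219.
PvuII cuts after base 3 of each site, so after positions 192, 221.
Combined cut positions: 78, 192, 221.
Linear molecule, 3 cuts → 4 fragments:
  1–78 → 78 bp
  79–192 → 114 bp
  193–221 → 29 bp
  222–235 → 14 bp
Sorted largest to smallest: 114, 78, 29, 14 bp.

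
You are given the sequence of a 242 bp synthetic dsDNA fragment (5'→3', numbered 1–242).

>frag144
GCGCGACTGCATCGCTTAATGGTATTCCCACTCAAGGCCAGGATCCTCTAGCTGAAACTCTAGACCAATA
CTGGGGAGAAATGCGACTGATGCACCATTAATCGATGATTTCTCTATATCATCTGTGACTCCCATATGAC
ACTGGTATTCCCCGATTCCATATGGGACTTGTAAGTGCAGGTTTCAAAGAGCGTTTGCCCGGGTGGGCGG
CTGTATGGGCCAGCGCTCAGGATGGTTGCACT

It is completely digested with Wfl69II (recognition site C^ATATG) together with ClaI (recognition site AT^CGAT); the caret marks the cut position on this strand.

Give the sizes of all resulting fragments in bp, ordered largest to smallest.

Wfl69II sites (CATATG) start at positions 133, 159.
Wfl69II cuts after the first base of each site, so after positions 133, 159.
The ClaI site (ATCGAT) starts at position 101.
ClaI cuts after base 2 of each site, so after position 102.
Combined cut positions: 102, 133, 159.
Linear molecule, 3 cuts → 4 fragments:
  1–102 → 102 bp
  103–133 → 31 bp
  134–159 → 26 bp
  160–242 → 83 bp
Sorted largest to smallest: 102, 83, 31, 26 bp.

102, 83, 31, 26 bp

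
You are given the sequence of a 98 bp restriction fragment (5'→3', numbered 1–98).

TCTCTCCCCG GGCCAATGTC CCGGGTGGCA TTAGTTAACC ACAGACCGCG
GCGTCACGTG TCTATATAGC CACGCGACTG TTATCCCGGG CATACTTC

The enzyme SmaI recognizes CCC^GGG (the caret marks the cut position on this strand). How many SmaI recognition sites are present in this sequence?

CCCGGG occurs starting at positions 7, 20, 85.
SmaI cuts at 3 sites.

3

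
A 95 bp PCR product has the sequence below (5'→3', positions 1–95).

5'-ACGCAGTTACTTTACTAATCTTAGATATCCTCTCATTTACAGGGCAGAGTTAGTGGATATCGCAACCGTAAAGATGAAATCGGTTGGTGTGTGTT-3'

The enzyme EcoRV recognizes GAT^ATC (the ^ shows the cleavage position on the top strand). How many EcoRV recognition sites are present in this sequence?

GATATC occurs starting at positions 24, 56.
EcoRV cuts at 2 sites.

2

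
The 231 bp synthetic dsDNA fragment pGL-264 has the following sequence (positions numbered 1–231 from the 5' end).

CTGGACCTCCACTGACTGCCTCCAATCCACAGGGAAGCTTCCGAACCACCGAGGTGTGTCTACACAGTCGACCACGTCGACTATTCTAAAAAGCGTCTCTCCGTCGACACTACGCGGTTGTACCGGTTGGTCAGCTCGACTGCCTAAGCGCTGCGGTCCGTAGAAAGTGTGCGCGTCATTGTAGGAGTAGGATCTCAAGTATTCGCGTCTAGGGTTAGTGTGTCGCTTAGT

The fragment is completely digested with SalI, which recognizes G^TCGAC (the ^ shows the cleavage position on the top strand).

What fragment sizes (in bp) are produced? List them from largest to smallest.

SalI sites (GTCGAC) start at positions 67, 76, 103.
SalI cuts after the first base of each site, so after positions 67, 76, 103.
Linear molecule, 3 cuts → 4 fragments:
  1–67 → 67 bp
  68–76 → 9 bp
  77–103 → 27 bp
  104–231 → 128 bp
Sorted largest to smallest: 128, 67, 27, 9 bp.

128, 67, 27, 9 bp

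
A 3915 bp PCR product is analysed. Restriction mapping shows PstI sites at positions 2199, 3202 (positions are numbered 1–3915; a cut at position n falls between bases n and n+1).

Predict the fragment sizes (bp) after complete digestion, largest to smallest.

2199, 1003, 713 bp

Linear molecule, 2 cuts → 3 fragments:
  2199 − 0 = 2199 bp
  3202 − 2199 = 1003 bp
  3915 − 3202 = 713 bp
Sorted largest to smallest: 2199, 1003, 713 bp.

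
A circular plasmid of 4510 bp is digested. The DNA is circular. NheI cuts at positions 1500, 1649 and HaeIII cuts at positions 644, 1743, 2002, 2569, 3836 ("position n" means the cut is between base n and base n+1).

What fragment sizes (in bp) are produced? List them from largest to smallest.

1318, 1267, 856, 567, 259, 149, 94 bp

Combined cut positions (sorted): 644, 1500, 1649, 1743, 2002, 2569, 3836.
Circular molecule, 7 cuts → 7 fragments:
  1500 − 644 = 856 bp
  1649 − 1500 = 149 bp
  1743 − 1649 = 94 bp
  2002 − 1743 = 259 bp
  2569 − 2002 = 567 bp
  3836 − 2569 = 1267 bp
  wrap: 4510 − 3836 + 644 = 1318 bp
Sorted largest to smallest: 1318, 1267, 856, 567, 259, 149, 94 bp.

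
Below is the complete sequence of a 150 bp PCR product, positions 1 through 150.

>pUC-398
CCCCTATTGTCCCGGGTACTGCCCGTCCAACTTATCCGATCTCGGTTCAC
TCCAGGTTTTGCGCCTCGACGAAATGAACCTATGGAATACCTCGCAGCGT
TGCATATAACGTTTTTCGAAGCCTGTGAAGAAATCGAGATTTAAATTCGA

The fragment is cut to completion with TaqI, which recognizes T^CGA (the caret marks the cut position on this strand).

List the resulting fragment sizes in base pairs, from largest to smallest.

TaqI sites (TCGA) start at positions 66, 116, 134, 147.
TaqI cuts after the first base of each site, so after positions 66, 116, 134, 147.
Linear molecule, 4 cuts → 5 fragments:
  1–66 → 66 bp
  67–116 → 50 bp
  117–134 → 18 bp
  135–147 → 13 bp
  148–150 → 3 bp
Sorted largest to smallest: 66, 50, 18, 13, 3 bp.

66, 50, 18, 13, 3 bp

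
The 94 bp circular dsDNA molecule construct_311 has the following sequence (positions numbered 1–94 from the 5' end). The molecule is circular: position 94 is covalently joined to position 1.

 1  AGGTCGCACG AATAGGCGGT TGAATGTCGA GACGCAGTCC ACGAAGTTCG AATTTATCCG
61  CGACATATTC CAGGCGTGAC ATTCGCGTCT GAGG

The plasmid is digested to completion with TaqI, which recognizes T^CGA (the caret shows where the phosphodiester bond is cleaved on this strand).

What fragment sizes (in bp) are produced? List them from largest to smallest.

73, 21 bp

TaqI sites (TCGA) start at positions 27, 48.
TaqI cuts after the first base of each site, so after positions 27, 48.
Circular molecule, 2 cuts → 2 fragments:
  28–48 → 21 bp
  49–94 then 1–27 → 46 + 27 = 73 bp
Sorted largest to smallest: 73, 21 bp.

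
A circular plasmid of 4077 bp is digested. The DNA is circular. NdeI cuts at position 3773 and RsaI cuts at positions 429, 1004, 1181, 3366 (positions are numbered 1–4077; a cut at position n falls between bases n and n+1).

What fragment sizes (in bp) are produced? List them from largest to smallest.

Combined cut positions (sorted): 429, 1004, 1181, 3366, 3773.
Circular molecule, 5 cuts → 5 fragments:
  1004 − 429 = 575 bp
  1181 − 1004 = 177 bp
  3366 − 1181 = 2185 bp
  3773 − 3366 = 407 bp
  wrap: 4077 − 3773 + 429 = 733 bp
Sorted largest to smallest: 2185, 733, 575, 407, 177 bp.

2185, 733, 575, 407, 177 bp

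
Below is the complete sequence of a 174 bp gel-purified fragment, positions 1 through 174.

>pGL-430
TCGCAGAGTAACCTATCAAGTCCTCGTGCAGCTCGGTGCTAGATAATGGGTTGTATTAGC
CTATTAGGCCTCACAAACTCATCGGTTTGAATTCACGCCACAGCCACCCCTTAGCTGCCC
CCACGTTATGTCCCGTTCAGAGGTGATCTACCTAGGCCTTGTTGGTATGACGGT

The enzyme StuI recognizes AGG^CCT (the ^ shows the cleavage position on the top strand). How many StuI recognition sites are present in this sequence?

2

AGGCCT occurs starting at positions 66, 154.
StuI cuts at 2 sites.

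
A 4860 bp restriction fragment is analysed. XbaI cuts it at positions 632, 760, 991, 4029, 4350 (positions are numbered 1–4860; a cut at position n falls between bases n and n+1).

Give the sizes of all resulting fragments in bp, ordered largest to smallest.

3038, 632, 510, 321, 231, 128 bp

Linear molecule, 5 cuts → 6 fragments:
  632 − 0 = 632 bp
  760 − 632 = 128 bp
  991 − 760 = 231 bp
  4029 − 991 = 3038 bp
  4350 − 4029 = 321 bp
  4860 − 4350 = 510 bp
Sorted largest to smallest: 3038, 632, 510, 321, 231, 128 bp.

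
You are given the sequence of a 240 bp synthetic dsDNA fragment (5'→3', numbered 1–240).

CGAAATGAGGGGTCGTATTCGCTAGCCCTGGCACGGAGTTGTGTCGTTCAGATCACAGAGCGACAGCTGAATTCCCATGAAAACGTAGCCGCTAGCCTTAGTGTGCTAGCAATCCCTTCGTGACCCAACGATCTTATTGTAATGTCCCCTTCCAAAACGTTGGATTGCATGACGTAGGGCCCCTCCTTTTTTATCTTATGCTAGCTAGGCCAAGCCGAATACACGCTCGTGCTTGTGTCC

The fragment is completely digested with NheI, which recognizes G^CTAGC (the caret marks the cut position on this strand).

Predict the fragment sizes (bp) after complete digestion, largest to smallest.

95, 70, 40, 21, 14 bp

NheI sites (GCTAGC) start at positions 21, 91, 105, 200.
NheI cuts after the first base of each site, so after positions 21, 91, 105, 200.
Linear molecule, 4 cuts → 5 fragments:
  1–21 → 21 bp
  22–91 → 70 bp
  92–105 → 14 bp
  106–200 → 95 bp
  201–240 → 40 bp
Sorted largest to smallest: 95, 70, 40, 21, 14 bp.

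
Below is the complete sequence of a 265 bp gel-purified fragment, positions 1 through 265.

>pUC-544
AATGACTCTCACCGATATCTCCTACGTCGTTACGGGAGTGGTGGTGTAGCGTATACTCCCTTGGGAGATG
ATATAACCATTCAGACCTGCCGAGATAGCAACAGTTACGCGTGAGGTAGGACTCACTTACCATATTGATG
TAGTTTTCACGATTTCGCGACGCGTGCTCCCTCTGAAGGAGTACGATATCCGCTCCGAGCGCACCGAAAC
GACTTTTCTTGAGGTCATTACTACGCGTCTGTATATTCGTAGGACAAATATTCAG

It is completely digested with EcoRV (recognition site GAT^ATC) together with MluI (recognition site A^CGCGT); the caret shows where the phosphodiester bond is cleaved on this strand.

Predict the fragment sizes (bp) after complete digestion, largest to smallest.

EcoRV sites (GATATC) start at positions 14, 185.
EcoRV cuts after base 3 of each site, so after positions 16, 187.
MluI sites (ACGCGT) start at positions 107, 160, 233.
MluI cuts after the first base of each site, so after positions 107, 160, 233.
Combined cut positions: 16, 107, 160, 187, 233.
Linear molecule, 5 cuts → 6 fragments:
  1–16 → 16 bp
  17–107 → 91 bp
  108–160 → 53 bp
  161–187 → 27 bp
  188–233 → 46 bp
  234–265 → 32 bp
Sorted largest to smallest: 91, 53, 46, 32, 27, 16 bp.

91, 53, 46, 32, 27, 16 bp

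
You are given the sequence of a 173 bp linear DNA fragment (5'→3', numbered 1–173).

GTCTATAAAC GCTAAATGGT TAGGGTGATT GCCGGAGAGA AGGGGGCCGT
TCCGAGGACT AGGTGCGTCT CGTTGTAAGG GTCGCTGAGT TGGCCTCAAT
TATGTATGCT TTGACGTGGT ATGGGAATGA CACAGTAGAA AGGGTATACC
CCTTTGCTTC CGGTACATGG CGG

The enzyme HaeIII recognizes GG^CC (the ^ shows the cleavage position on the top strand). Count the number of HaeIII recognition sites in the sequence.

2

GGCC occurs starting at positions 45, 92.
HaeIII cuts at 2 sites.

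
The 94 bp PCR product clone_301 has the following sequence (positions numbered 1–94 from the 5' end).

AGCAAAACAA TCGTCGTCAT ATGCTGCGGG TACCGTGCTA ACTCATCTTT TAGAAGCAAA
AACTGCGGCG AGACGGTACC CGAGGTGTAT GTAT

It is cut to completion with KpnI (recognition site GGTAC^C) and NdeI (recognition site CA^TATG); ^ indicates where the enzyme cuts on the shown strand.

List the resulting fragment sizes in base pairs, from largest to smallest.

KpnI sites (GGTACC) start at positions 29, 75.
KpnI cuts after base 5 of each site (before the last base), so after positions 33, 79.
The NdeI site (CATATG) starts at position 18.
NdeI cuts after base 2 of each site, so after position 19.
Combined cut positions: 19, 33, 79.
Linear molecule, 3 cuts → 4 fragments:
  1–19 → 19 bp
  20–33 → 14 bp
  34–79 → 46 bp
  80–94 → 15 bp
Sorted largest to smallest: 46, 19, 15, 14 bp.

46, 19, 15, 14 bp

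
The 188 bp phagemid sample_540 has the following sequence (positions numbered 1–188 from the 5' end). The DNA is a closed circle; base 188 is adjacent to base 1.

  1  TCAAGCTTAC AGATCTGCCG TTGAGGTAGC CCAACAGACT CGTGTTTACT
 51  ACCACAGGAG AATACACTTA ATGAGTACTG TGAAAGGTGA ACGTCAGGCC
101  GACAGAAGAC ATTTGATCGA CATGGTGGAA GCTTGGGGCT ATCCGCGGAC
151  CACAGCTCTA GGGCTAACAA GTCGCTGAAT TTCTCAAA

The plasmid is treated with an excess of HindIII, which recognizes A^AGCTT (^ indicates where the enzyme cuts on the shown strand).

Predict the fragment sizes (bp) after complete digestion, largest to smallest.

HindIII sites (AAGCTT) start at positions 3, 129.
HindIII cuts after the first base of each site, so after positions 3, 129.
Circular molecule, 2 cuts → 2 fragments:
  4–129 → 126 bp
  130–188 then 1–3 → 59 + 3 = 62 bp
Sorted largest to smallest: 126, 62 bp.

126, 62 bp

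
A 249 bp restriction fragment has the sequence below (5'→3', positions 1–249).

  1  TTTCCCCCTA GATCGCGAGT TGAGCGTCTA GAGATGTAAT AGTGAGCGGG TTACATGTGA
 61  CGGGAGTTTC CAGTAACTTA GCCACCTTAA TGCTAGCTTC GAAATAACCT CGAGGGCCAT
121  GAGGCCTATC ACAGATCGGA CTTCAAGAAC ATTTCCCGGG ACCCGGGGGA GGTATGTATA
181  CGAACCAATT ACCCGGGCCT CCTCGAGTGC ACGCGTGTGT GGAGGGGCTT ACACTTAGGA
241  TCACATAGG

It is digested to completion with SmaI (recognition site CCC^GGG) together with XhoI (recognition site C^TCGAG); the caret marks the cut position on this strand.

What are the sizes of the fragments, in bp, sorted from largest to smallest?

109, 48, 47, 30, 8, 7 bp

SmaI sites (CCCGGG) start at positions 155, 162, 192.
SmaI cuts after base 3 of each site, so after positions 157, 164, 194.
XhoI sites (CTCGAG) start at positions 109, 202.
XhoI cuts after the first base of each site, so after positions 109, 202.
Combined cut positions: 109, 157, 164, 194, 202.
Linear molecule, 5 cuts → 6 fragments:
  1–109 → 109 bp
  110–157 → 48 bp
  158–164 → 7 bp
  165–194 → 30 bp
  195–202 → 8 bp
  203–249 → 47 bp
Sorted largest to smallest: 109, 48, 47, 30, 8, 7 bp.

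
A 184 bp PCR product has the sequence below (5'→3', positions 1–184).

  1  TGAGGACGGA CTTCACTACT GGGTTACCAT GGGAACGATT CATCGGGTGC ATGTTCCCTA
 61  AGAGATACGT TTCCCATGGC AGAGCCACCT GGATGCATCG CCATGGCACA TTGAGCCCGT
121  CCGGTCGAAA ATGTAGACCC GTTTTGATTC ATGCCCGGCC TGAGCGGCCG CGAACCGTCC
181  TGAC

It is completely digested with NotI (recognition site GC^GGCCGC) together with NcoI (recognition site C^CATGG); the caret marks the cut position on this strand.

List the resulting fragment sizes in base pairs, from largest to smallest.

The NotI site (GCGGCCGC) starts at position 164.
NotI cuts after base 2 of each site, so after position 165.
NcoI sites (CCATGG) start at positions 27, 74, 101.
NcoI cuts after the first base of each site, so after positions 27, 74, 101.
Combined cut positions: 27, 74, 101, 165.
Linear molecule, 4 cuts → 5 fragments:
  1–27 → 27 bp
  28–74 → 47 bp
  75–101 → 27 bp
  102–165 → 64 bp
  166–184 → 19 bp
Sorted largest to smallest: 64, 47, 27, 27, 19 bp.

64, 47, 27, 27, 19 bp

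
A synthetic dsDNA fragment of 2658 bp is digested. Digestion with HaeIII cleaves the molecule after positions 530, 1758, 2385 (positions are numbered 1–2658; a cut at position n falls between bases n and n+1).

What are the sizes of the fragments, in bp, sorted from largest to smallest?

Linear molecule, 3 cuts → 4 fragments:
  530 − 0 = 530 bp
  1758 − 530 = 1228 bp
  2385 − 1758 = 627 bp
  2658 − 2385 = 273 bp
Sorted largest to smallest: 1228, 627, 530, 273 bp.

1228, 627, 530, 273 bp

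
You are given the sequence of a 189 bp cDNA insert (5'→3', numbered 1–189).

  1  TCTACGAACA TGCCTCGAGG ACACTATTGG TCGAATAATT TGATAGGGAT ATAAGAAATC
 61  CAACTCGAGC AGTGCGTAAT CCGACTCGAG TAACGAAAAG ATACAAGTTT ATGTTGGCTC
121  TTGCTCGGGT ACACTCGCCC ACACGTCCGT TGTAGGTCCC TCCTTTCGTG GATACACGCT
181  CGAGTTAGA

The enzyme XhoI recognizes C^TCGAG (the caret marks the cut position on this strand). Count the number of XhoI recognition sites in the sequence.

CTCGAG occurs starting at positions 14, 64, 85, 179.
XhoI cuts at 4 sites.

4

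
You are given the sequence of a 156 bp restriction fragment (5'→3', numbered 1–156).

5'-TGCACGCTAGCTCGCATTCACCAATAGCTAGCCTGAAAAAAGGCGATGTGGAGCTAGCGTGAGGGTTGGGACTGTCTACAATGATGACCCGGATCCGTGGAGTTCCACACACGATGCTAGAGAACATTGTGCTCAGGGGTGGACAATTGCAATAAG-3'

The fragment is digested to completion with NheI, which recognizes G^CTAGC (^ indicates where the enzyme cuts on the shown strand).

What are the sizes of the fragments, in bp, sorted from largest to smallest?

NheI sites (GCTAGC) start at positions 6, 27, 53.
NheI cuts after the first base of each site, so after positions 6, 27, 53.
Linear molecule, 3 cuts → 4 fragments:
  1–6 → 6 bp
  7–27 → 21 bp
  28–53 → 26 bp
  54–156 → 103 bp
Sorted largest to smallest: 103, 26, 21, 6 bp.

103, 26, 21, 6 bp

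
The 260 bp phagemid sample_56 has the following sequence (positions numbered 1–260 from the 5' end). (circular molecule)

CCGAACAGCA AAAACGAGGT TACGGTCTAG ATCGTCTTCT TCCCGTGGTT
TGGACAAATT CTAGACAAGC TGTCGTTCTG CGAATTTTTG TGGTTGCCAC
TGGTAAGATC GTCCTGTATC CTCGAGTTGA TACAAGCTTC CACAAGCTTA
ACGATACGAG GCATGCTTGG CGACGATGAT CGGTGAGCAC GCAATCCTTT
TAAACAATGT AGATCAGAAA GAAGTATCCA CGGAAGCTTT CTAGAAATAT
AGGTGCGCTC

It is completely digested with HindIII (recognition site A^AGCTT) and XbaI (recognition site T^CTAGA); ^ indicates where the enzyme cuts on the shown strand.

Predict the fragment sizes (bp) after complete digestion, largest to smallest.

90, 74, 46, 34, 10, 6 bp

HindIII sites (AAGCTT) start at positions 134, 144, 234.
HindIII cuts after the first base of each site, so after positions 134, 144, 234.
XbaI sites (TCTAGA) start at positions 26, 60, 240.
XbaI cuts after the first base of each site, so after positions 26, 60, 240.
Combined cut positions: 26, 60, 134, 144, 234, 240.
Circular molecule, 6 cuts → 6 fragments:
  27–60 → 34 bp
  61–134 → 74 bp
  135–144 → 10 bp
  145–234 → 90 bp
  235–240 → 6 bp
  241–260 then 1–26 → 20 + 26 = 46 bp
Sorted largest to smallest: 90, 74, 46, 34, 10, 6 bp.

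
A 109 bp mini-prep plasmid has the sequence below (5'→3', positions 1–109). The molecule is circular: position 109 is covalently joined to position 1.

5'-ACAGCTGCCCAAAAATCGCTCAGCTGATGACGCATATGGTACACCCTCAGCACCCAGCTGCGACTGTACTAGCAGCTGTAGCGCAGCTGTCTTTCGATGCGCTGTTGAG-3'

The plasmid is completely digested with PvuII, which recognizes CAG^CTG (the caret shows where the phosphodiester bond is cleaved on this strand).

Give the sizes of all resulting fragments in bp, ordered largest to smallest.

34, 27, 19, 18, 11 bp

PvuII sites (CAGCTG) start at positions 2, 21, 55, 73, 84.
PvuII cuts after base 3 of each site, so after positions 4, 23, 57, 75, 86.
Circular molecule, 5 cuts → 5 fragments:
  5–23 → 19 bp
  24–57 → 34 bp
  58–75 → 18 bp
  76–86 → 11 bp
  87–109 then 1–4 → 23 + 4 = 27 bp
Sorted largest to smallest: 34, 27, 19, 18, 11 bp.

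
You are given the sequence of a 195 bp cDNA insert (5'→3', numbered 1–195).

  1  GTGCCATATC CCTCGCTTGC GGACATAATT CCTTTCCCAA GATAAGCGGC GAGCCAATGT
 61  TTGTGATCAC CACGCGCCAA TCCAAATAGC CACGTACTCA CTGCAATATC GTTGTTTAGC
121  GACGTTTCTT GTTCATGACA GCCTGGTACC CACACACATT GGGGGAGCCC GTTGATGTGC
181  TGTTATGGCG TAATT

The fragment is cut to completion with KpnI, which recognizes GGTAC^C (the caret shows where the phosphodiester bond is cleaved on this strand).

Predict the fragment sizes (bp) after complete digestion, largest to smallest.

The KpnI site (GGTACC) starts at position 145.
KpnI cuts after base 5 of each site (before the last base), so after position 149.
Linear molecule, 1 cut → 2 fragments:
  1–149 → 149 bp
  150–195 → 46 bp
Sorted largest to smallest: 149, 46 bp.

149, 46 bp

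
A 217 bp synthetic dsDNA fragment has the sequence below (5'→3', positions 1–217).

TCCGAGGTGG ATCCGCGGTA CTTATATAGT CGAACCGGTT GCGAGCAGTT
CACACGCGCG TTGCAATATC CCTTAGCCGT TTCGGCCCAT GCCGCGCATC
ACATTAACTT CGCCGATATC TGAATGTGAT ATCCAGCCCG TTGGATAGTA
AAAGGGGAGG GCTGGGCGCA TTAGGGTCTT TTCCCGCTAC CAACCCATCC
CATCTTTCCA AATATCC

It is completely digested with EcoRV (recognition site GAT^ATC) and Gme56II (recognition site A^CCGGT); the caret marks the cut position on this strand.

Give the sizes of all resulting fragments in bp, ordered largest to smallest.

EcoRV sites (GATATC) start at positions 115, 128.
EcoRV cuts after base 3 of each site, so after positions 117, 130.
The Gme56II site (ACCGGT) starts at position 34.
Gme56II cuts after the first base of each site, so after position 34.
Combined cut positions: 34, 117, 130.
Linear molecule, 3 cuts → 4 fragments:
  1–34 → 34 bp
  35–117 → 83 bp
  118–130 → 13 bp
  131–217 → 87 bp
Sorted largest to smallest: 87, 83, 34, 13 bp.

87, 83, 34, 13 bp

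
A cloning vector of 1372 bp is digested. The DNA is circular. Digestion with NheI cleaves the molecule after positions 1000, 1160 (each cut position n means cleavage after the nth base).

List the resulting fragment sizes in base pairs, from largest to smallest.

1212, 160 bp

Circular molecule, 2 cuts → 2 fragments:
  1160 − 1000 = 160 bp
  wrap: 1372 − 1160 + 1000 = 1212 bp
Sorted largest to smallest: 1212, 160 bp.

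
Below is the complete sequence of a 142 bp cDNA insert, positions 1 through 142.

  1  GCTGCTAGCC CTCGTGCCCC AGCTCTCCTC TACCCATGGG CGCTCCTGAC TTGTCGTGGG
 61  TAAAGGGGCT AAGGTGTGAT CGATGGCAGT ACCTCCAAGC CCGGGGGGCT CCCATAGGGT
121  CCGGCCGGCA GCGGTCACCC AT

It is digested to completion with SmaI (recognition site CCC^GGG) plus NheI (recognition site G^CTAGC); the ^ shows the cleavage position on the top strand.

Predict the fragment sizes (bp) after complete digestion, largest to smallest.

98, 40, 4 bp

The SmaI site (CCCGGG) starts at position 100.
SmaI cuts after base 3 of each site, so after position 102.
The NheI site (GCTAGC) starts at position 4.
NheI cuts after the first base of each site, so after position 4.
Combined cut positions: 4, 102.
Linear molecule, 2 cuts → 3 fragments:
  1–4 → 4 bp
  5–102 → 98 bp
  103–142 → 40 bp
Sorted largest to smallest: 98, 40, 4 bp.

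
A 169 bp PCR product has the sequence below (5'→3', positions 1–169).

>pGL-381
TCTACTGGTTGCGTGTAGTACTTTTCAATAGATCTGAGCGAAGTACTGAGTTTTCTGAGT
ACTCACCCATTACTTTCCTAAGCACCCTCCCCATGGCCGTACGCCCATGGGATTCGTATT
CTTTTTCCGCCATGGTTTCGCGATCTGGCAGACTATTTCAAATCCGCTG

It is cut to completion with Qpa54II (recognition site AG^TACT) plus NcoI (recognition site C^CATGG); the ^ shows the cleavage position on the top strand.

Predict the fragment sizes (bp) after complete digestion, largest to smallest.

Qpa54II sites (AGTACT) start at positions 17, 42, 58.
Qpa54II cuts after base 2 of each site, so after positions 18, 43, 59.
NcoI sites (CCATGG) start at positions 91, 105, 130.
NcoI cuts after the first base of each site, so after positions 91, 105, 130.
Combined cut positions: 18, 43, 59, 91, 105, 130.
Linear molecule, 6 cuts → 7 fragments:
  1–18 → 18 bp
  19–43 → 25 bp
  44–59 → 16 bp
  60–91 → 32 bp
  92–105 → 14 bp
  106–130 → 25 bp
  131–169 → 39 bp
Sorted largest to smallest: 39, 32, 25, 25, 18, 16, 14 bp.

39, 32, 25, 25, 18, 16, 14 bp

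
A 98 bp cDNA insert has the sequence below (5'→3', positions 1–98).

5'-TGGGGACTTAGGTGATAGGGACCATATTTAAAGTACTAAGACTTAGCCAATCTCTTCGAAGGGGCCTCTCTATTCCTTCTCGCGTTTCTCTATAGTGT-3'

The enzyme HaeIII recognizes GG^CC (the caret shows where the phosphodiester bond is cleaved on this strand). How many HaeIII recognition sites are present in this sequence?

GGCC occurs starting at position 63.
HaeIII cuts at 1 site.

1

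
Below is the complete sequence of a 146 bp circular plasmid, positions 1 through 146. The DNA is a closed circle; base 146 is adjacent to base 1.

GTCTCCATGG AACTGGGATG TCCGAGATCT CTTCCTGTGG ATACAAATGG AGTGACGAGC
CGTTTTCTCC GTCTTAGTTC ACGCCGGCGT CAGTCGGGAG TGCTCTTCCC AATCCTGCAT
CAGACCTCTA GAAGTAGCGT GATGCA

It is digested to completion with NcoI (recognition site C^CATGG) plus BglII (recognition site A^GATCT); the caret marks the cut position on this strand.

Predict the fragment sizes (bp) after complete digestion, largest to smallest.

126, 20 bp

The NcoI site (CCATGG) starts at position 5.
NcoI cuts after the first base of each site, so after position 5.
The BglII site (AGATCT) starts at position 25.
BglII cuts after the first base of each site, so after position 25.
Combined cut positions: 5, 25.
Circular molecule, 2 cuts → 2 fragments:
  6–25 → 20 bp
  26–146 then 1–5 → 121 + 5 = 126 bp
Sorted largest to smallest: 126, 20 bp.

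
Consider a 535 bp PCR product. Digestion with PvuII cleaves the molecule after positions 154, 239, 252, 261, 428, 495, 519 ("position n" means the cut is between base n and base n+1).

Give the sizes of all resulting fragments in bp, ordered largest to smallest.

Linear molecule, 7 cuts → 8 fragments:
  154 − 0 = 154 bp
  239 − 154 = 85 bp
  252 − 239 = 13 bp
  261 − 252 = 9 bp
  428 − 261 = 167 bp
  495 − 428 = 67 bp
  519 − 495 = 24 bp
  535 − 519 = 16 bp
Sorted largest to smallest: 167, 154, 85, 67, 24, 16, 13, 9 bp.

167, 154, 85, 67, 24, 16, 13, 9 bp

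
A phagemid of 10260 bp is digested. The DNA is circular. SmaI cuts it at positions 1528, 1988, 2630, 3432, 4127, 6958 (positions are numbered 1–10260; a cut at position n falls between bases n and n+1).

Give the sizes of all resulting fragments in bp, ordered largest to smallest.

Circular molecule, 6 cuts → 6 fragments:
  1988 − 1528 = 460 bp
  2630 − 1988 = 642 bp
  3432 − 2630 = 802 bp
  4127 − 3432 = 695 bp
  6958 − 4127 = 2831 bp
  wrap: 10260 − 6958 + 1528 = 4830 bp
Sorted largest to smallest: 4830, 2831, 802, 695, 642, 460 bp.

4830, 2831, 802, 695, 642, 460 bp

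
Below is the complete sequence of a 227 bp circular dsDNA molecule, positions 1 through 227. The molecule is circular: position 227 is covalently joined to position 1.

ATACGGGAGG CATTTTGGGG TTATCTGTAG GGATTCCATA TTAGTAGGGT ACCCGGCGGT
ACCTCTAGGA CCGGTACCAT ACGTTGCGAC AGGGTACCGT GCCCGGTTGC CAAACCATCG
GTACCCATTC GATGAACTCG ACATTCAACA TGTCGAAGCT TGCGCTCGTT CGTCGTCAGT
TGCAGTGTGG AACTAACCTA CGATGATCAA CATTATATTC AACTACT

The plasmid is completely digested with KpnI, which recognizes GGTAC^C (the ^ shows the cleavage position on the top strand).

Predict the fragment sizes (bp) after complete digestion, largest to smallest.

KpnI sites (GGTACC) start at positions 48, 58, 73, 93, 120.
KpnI cuts after base 5 of each site (before the last base), so after positions 52, 62, 77, 97, 124.
Circular molecule, 5 cuts → 5 fragments:
  53–62 → 10 bp
  63–77 → 15 bp
  78–97 → 20 bp
  98–124 → 27 bp
  125–227 then 1–52 → 103 + 52 = 155 bp
Sorted largest to smallest: 155, 27, 20, 15, 10 bp.

155, 27, 20, 15, 10 bp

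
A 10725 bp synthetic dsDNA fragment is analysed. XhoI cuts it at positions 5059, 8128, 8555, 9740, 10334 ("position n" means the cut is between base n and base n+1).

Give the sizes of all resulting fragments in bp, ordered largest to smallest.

Linear molecule, 5 cuts → 6 fragments:
  5059 − 0 = 5059 bp
  8128 − 5059 = 3069 bp
  8555 − 8128 = 427 bp
  9740 − 8555 = 1185 bp
  10334 − 9740 = 594 bp
  10725 − 10334 = 391 bp
Sorted largest to smallest: 5059, 3069, 1185, 594, 427, 391 bp.

5059, 3069, 1185, 594, 427, 391 bp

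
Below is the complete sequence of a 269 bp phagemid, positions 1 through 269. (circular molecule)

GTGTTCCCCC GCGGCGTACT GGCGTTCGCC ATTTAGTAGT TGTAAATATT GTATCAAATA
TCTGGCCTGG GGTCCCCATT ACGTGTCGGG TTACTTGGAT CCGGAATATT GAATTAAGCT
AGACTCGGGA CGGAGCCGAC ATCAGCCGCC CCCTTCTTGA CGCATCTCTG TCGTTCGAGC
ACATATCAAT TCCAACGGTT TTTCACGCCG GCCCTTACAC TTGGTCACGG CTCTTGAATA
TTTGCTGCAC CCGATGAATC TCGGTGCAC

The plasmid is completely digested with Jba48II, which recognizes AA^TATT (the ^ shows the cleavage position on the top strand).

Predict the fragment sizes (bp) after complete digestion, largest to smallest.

Jba48II sites (AATATT) start at positions 45, 105, 237.
Jba48II cuts after base 2 of each site, so after positions 46, 106, 238.
Circular molecule, 3 cuts → 3 fragments:
  47–106 → 60 bp
  107–238 → 132 bp
  239–269 then 1–46 → 31 + 46 = 77 bp
Sorted largest to smallest: 132, 77, 60 bp.

132, 77, 60 bp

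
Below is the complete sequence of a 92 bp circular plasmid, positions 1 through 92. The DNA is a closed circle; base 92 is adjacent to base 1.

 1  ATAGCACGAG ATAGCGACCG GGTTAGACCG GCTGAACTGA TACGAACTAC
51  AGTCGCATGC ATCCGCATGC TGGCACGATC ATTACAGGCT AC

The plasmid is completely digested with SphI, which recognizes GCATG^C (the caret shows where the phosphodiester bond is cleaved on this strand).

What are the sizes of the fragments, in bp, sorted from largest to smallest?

SphI sites (GCATGC) start at positions 55, 65.
SphI cuts after base 5 of each site (before the last base), so after positions 59, 69.
Circular molecule, 2 cuts → 2 fragments:
  60–69 → 10 bp
  70–92 then 1–59 → 23 + 59 = 82 bp
Sorted largest to smallest: 82, 10 bp.

82, 10 bp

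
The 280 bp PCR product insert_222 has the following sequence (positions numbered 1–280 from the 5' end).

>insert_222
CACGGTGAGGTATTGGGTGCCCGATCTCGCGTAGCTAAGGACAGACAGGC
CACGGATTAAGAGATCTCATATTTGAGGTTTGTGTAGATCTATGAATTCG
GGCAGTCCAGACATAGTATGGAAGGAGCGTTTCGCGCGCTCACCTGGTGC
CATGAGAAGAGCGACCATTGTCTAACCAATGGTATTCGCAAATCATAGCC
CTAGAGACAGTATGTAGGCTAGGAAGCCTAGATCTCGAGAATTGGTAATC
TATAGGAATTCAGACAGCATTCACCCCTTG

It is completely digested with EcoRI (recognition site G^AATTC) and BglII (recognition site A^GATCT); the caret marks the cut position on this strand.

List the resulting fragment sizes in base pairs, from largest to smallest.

EcoRI sites (GAATTC) start at positions 94, 256.
EcoRI cuts after the first base of each site, so after positions 94, 256.
BglII sites (AGATCT) start at positions 62, 86, 230.
BglII cuts after the first base of each site, so after positions 62, 86, 230.
Combined cut positions: 62, 86, 94, 230, 256.
Linear molecule, 5 cuts → 6 fragments:
  1–62 → 62 bp
  63–86 → 24 bp
  87–94 → 8 bp
  95–230 → 136 bp
  231–256 → 26 bp
  257–280 → 24 bp
Sorted largest to smallest: 136, 62, 26, 24, 24, 8 bp.

136, 62, 26, 24, 24, 8 bp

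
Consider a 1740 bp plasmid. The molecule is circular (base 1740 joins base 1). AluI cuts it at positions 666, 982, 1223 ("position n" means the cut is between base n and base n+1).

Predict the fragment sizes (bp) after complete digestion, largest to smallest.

Circular molecule, 3 cuts → 3 fragments:
  982 − 666 = 316 bp
  1223 − 982 = 241 bp
  wrap: 1740 − 1223 + 666 = 1183 bp
Sorted largest to smallest: 1183, 316, 241 bp.

1183, 316, 241 bp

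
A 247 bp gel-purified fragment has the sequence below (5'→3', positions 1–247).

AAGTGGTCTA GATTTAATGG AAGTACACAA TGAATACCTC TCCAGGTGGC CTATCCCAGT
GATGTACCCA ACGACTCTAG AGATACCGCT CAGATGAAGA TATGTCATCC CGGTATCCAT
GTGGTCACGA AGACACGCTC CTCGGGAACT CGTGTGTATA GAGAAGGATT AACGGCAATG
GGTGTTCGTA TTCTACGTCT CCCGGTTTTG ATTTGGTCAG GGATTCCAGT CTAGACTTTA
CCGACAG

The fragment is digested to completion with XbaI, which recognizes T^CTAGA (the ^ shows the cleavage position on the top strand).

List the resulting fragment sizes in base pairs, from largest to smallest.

XbaI sites (TCTAGA) start at positions 7, 76, 230.
XbaI cuts after the first base of each site, so after positions 7, 76, 230.
Linear molecule, 3 cuts → 4 fragments:
  1–7 → 7 bp
  8–76 → 69 bp
  77–230 → 154 bp
  231–247 → 17 bp
Sorted largest to smallest: 154, 69, 17, 7 bp.

154, 69, 17, 7 bp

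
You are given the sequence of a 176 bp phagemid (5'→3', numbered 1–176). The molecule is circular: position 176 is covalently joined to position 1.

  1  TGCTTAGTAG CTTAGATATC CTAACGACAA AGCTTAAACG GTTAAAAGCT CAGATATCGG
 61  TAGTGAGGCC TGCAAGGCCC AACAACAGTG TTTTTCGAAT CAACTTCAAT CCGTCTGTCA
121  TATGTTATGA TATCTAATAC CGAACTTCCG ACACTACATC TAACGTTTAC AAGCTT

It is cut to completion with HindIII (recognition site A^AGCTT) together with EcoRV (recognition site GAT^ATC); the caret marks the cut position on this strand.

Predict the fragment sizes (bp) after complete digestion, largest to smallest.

HindIII sites (AAGCTT) start at positions 30, 171.
HindIII cuts after the first base of each site, so after positions 30, 171.
EcoRV sites (GATATC) start at positions 15, 53, 129.
EcoRV cuts after base 3 of each site, so after positions 17, 55, 131.
Combined cut positions: 17, 30, 55, 131, 171.
Circular molecule, 5 cuts → 5 fragments:
  18–30 → 13 bp
  31–55 → 25 bp
  56–131 → 76 bp
  132–171 → 40 bp
  172–176 then 1–17 → 5 + 17 = 22 bp
Sorted largest to smallest: 76, 40, 25, 22, 13 bp.

76, 40, 25, 22, 13 bp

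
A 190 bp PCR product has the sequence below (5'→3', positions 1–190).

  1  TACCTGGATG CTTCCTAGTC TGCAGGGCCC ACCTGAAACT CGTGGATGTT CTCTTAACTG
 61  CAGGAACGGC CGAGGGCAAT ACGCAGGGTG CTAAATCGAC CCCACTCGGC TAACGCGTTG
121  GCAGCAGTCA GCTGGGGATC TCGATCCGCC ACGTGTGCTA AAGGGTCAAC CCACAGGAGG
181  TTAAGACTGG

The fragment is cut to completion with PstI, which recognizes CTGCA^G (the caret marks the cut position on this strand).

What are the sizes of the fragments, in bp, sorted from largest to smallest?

PstI sites (CTGCAG) start at positions 20, 58.
PstI cuts after base 5 of each site (before the last base), so after positions 24, 62.
Linear molecule, 2 cuts → 3 fragments:
  1–24 → 24 bp
  25–62 → 38 bp
  63–190 → 128 bp
Sorted largest to smallest: 128, 38, 24 bp.

128, 38, 24 bp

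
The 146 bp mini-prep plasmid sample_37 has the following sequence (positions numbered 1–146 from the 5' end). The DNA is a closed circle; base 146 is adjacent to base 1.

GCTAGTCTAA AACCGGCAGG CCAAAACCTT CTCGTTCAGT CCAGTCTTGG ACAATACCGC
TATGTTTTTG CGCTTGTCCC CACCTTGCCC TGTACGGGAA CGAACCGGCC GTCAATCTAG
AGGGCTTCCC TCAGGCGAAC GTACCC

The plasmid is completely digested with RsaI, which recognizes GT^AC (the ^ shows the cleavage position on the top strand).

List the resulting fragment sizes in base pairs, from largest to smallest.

RsaI sites (GTAC) start at positions 92, 141.
RsaI cuts after base 2 of each site, so after positions 93, 142.
Circular molecule, 2 cuts → 2 fragments:
  94–142 → 49 bp
  143–146 then 1–93 → 4 + 93 = 97 bp
Sorted largest to smallest: 97, 49 bp.

97, 49 bp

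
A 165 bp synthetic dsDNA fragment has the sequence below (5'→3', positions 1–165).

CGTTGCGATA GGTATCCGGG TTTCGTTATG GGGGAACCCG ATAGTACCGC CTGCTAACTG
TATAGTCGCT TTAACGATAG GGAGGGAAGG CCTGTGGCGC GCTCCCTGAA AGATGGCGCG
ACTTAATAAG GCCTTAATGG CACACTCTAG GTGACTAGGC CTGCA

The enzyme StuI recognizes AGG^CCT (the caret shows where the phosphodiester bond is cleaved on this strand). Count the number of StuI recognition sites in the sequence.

AGGCCT occurs starting at positions 88, 129, 157.
StuI cuts at 3 sites.

3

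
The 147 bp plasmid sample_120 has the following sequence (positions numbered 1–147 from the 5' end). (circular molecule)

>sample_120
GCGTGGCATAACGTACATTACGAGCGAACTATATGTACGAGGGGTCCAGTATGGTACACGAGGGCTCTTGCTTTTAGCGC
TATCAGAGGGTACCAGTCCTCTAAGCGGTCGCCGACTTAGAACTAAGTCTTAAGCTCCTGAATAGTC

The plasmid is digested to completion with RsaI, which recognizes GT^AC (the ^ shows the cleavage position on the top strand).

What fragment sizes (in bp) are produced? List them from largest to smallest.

RsaI sites (GTAC) start at positions 13, 35, 54, 90.
RsaI cuts after base 2 of each site, so after positions 14, 36, 55, 91.
Circular molecule, 4 cuts → 4 fragments:
  15–36 → 22 bp
  37–55 → 19 bp
  56–91 → 36 bp
  92–147 then 1–14 → 56 + 14 = 70 bp
Sorted largest to smallest: 70, 36, 22, 19 bp.

70, 36, 22, 19 bp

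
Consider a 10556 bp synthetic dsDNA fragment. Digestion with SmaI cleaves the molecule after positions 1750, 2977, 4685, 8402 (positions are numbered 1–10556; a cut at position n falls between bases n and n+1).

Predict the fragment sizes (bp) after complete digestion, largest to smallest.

3717, 2154, 1750, 1708, 1227 bp

Linear molecule, 4 cuts → 5 fragments:
  1750 − 0 = 1750 bp
  2977 − 1750 = 1227 bp
  4685 − 2977 = 1708 bp
  8402 − 4685 = 3717 bp
  10556 − 8402 = 2154 bp
Sorted largest to smallest: 3717, 2154, 1750, 1708, 1227 bp.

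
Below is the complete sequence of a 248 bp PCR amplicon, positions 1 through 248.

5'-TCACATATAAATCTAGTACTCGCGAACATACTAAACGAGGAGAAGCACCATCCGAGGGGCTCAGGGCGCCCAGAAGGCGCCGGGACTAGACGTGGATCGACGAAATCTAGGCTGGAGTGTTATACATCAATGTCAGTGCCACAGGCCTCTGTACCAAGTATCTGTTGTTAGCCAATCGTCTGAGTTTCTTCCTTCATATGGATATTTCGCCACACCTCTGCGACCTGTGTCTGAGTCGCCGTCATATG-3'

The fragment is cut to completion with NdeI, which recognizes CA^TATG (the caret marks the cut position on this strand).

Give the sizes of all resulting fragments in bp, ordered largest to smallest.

196, 48, 4 bp

NdeI sites (CATATG) start at positions 195, 243.
NdeI cuts after base 2 of each site, so after positions 196, 244.
Linear molecule, 2 cuts → 3 fragments:
  1–196 → 196 bp
  197–244 → 48 bp
  245–248 → 4 bp
Sorted largest to smallest: 196, 48, 4 bp.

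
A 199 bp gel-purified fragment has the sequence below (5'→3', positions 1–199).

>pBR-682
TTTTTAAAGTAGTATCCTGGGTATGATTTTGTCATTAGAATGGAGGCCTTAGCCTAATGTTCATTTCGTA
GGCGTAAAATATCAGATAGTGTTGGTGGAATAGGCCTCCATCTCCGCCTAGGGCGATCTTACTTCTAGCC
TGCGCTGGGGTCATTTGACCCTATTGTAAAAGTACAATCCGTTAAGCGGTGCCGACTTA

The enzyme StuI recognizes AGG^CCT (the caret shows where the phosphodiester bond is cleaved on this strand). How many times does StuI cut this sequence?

AGGCCT occurs starting at positions 44, 102.
StuI cuts at 2 sites.

2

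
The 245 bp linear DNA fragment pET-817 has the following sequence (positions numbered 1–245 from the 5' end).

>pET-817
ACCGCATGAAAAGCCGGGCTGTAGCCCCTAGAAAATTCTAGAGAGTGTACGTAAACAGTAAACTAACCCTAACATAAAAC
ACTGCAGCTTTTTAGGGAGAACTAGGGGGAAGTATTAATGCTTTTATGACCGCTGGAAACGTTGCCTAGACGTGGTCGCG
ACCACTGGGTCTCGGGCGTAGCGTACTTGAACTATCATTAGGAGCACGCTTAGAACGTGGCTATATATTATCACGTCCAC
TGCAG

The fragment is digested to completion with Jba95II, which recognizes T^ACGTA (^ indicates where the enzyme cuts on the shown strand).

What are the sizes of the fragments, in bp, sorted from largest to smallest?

The Jba95II site (TACGTA) starts at position 48.
Jba95II cuts after the first base of each site, so after position 48.
Linear molecule, 1 cut → 2 fragments:
  1–48 → 48 bp
  49–245 → 197 bp
Sorted largest to smallest: 197, 48 bp.

197, 48 bp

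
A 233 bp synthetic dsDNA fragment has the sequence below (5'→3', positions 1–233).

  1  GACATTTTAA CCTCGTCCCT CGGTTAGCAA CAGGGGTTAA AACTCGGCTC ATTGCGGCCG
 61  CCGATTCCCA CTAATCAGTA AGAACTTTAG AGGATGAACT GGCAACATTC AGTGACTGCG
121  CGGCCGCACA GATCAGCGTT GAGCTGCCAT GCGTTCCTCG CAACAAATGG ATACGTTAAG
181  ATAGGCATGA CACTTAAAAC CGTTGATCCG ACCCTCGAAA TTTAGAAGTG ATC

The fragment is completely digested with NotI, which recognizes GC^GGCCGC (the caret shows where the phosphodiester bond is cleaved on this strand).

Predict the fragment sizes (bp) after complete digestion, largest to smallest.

112, 66, 55 bp

NotI sites (GCGGCCGC) start at positions 54, 120.
NotI cuts after base 2 of each site, so after positions 55, 121.
Linear molecule, 2 cuts → 3 fragments:
  1–55 → 55 bp
  56–121 → 66 bp
  122–233 → 112 bp
Sorted largest to smallest: 112, 66, 55 bp.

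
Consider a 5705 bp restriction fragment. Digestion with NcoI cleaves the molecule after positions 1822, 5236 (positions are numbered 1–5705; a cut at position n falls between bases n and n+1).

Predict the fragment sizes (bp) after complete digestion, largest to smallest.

Linear molecule, 2 cuts → 3 fragments:
  1822 − 0 = 1822 bp
  5236 − 1822 = 3414 bp
  5705 − 5236 = 469 bp
Sorted largest to smallest: 3414, 1822, 469 bp.

3414, 1822, 469 bp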